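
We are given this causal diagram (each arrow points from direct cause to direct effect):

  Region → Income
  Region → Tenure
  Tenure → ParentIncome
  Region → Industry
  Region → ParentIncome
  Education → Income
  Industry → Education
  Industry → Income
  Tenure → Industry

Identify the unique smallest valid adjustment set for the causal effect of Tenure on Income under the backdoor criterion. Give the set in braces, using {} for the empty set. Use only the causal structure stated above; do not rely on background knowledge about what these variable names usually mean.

Variables eligible for adjustment (non-descendants of Tenure, excluding Tenure and Income): {Region}.
Backdoor paths from Tenure to Income:
  P1: Tenure <- Region -> Industry -> Education -> Income
  P2: Tenure <- Region -> Industry -> Income
  P3: Tenure <- Region -> Income
The empty set is not sufficient: P1 (Tenure <- Region -> Industry -> Education -> Income) has no collider blocking it and no conditioned non-collider, so it is open.
Try {Region}:
  P1: blocked at fork node Region ∈ conditioning set.
  P2: blocked at fork node Region ∈ conditioning set.
  P3: blocked at fork node Region ∈ conditioning set.
{Region} contains no descendant of Tenure and blocks every backdoor path.
{Region} is the unique smallest valid adjustment set.

{Region}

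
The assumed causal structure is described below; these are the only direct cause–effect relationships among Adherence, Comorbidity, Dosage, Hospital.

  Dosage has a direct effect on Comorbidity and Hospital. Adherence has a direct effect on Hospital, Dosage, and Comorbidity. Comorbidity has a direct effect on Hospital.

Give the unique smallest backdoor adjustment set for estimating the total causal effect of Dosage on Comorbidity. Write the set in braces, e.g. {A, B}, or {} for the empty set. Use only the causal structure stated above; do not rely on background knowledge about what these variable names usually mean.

Variables eligible for adjustment (non-descendants of Dosage, excluding Dosage and Comorbidity): {Adherence}.
Backdoor paths from Dosage to Comorbidity:
  P1: Dosage <- Adherence -> Comorbidity
  P2: Dosage <- Adherence -> Hospital <- Comorbidity
The empty set is not sufficient: P1 (Dosage <- Adherence -> Comorbidity) has no collider blocking it and no conditioned non-collider, so it is open.
Try {Adherence}:
  P1: blocked at fork node Adherence ∈ conditioning set.
  P2: blocked at fork node Adherence ∈ conditioning set.
{Adherence} contains no descendant of Dosage and blocks every backdoor path.
{Adherence} is the unique smallest valid adjustment set.

{Adherence}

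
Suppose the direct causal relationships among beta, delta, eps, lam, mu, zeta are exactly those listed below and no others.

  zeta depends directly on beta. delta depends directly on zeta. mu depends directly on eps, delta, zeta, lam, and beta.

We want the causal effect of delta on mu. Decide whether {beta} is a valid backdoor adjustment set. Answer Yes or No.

No

Backdoor paths from delta to mu (paths whose first edge points into delta):
  P1: delta <- zeta <- beta -> mu
  P2: delta <- zeta -> mu
Condition 1 (no descendant of delta in the set): holds — descendants of delta are {mu}; none are in {beta}.
Condition 2 (every backdoor path blocked by {beta}):
  P1: blocked at fork node beta ∈ conditioning set.
  P2: open — no interior node is in the conditioning set.
{beta} does not satisfy the backdoor criterion.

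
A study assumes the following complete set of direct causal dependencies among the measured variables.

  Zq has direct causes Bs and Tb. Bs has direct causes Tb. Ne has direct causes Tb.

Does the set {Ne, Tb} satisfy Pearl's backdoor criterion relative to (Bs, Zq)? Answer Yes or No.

Yes

Backdoor paths from Bs to Zq (paths whose first edge points into Bs):
  P1: Bs <- Tb -> Zq
Condition 1 (no descendant of Bs in the set): holds — descendants of Bs are {Zq}; none are in {Ne, Tb}.
Condition 2 (every backdoor path blocked by {Ne, Tb}):
  P1: blocked at fork node Tb ∈ conditioning set.
{Ne, Tb} satisfies the backdoor criterion.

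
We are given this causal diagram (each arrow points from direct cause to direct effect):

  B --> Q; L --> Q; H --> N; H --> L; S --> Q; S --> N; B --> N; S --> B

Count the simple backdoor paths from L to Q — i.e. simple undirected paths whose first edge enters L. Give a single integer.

A backdoor path from L to Q is any simple undirected path whose first edge points into L (i.e. leaves L via a parent).
Parents of L: {H}.
Enumerating:
  P1: L <- H -> N <- S -> B -> Q
  P2: L <- H -> N <- S -> Q
  P3: L <- H -> N <- B <- S -> Q
  P4: L <- H -> N <- B -> Q
That exhausts the simple backdoor paths. Count: 4.

4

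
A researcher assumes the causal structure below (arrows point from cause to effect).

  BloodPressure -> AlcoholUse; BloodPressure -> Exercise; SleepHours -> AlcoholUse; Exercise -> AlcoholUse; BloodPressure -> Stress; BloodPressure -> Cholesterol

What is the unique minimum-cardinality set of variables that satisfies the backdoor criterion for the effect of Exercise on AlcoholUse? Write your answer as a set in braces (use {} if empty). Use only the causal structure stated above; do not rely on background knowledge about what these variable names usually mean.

{BloodPressure}

Variables eligible for adjustment (non-descendants of Exercise, excluding Exercise and AlcoholUse): {BloodPressure, Cholesterol, SleepHours, Stress}.
Backdoor paths from Exercise to AlcoholUse:
  P1: Exercise <- BloodPressure -> AlcoholUse
The empty set is not sufficient: P1 (Exercise <- BloodPressure -> AlcoholUse) has no collider blocking it and no conditioned non-collider, so it is open.
Try {BloodPressure}:
  P1: blocked at fork node BloodPressure ∈ conditioning set.
{BloodPressure} contains no descendant of Exercise and blocks every backdoor path.
No other singleton works — e.g. {Stress} leaves P1 open — so {BloodPressure} is the unique smallest valid adjustment set.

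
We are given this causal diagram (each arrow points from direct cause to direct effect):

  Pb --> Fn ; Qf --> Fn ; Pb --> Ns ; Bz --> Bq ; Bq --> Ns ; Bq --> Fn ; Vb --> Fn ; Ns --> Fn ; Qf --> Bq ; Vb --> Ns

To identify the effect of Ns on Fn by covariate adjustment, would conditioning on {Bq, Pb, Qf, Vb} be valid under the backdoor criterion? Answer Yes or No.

Backdoor paths from Ns to Fn (paths whose first edge points into Ns):
  P1: Ns <- Vb -> Fn
  P2: Ns <- Pb -> Fn
  P3: Ns <- Bq <- Qf -> Fn
  P4: Ns <- Bq -> Fn
Condition 1 (no descendant of Ns in the set): holds — descendants of Ns are {Fn}; none are in {Bq, Pb, Qf, Vb}.
Condition 2 (every backdoor path blocked by {Bq, Pb, Qf, Vb}):
  P1: blocked at fork node Vb ∈ conditioning set.
  P2: blocked at fork node Pb ∈ conditioning set.
  P3: blocked at chain node Bq ∈ conditioning set.
  P4: blocked at fork node Bq ∈ conditioning set.
{Bq, Pb, Qf, Vb} satisfies the backdoor criterion.

Yes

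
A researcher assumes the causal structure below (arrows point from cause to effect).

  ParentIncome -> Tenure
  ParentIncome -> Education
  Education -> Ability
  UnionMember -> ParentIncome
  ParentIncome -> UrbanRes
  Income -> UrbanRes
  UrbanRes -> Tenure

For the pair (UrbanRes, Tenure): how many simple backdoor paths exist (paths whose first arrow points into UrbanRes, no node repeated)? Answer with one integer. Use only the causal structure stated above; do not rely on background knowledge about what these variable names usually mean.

A backdoor path from UrbanRes to Tenure is any simple undirected path whose first edge points into UrbanRes (i.e. leaves UrbanRes via a parent).
Parents of UrbanRes: {Income, ParentIncome}.
Enumerating:
  P1: UrbanRes <- ParentIncome -> Tenure
That exhausts the simple backdoor paths. Count: 1.

1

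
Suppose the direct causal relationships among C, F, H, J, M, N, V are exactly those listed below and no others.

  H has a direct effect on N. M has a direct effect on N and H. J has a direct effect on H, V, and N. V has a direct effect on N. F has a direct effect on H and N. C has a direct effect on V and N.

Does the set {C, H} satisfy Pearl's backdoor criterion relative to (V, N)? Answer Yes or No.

Backdoor paths from V to N (paths whose first edge points into V):
  P1: V <- J -> H <- M -> N
  P2: V <- J -> H <- F -> N
  P3: V <- J -> H -> N
  P4: V <- J -> N
  P5: V <- C -> N
Condition 1 (no descendant of V in the set): holds — descendants of V are {N}; none are in {C, H}.
Condition 2 (every backdoor path blocked by {C, H}):
  P1: open — collider(s) H are conditioned on (or have a conditioned descendant) and no non-collider on the path is in the set.
  P2: open — collider(s) H are conditioned on (or have a conditioned descendant) and no non-collider on the path is in the set.
  P3: blocked at chain node H ∈ conditioning set.
  P4: open — no interior node is in the conditioning set.
  P5: blocked at fork node C ∈ conditioning set.
{C, H} does not satisfy the backdoor criterion.

No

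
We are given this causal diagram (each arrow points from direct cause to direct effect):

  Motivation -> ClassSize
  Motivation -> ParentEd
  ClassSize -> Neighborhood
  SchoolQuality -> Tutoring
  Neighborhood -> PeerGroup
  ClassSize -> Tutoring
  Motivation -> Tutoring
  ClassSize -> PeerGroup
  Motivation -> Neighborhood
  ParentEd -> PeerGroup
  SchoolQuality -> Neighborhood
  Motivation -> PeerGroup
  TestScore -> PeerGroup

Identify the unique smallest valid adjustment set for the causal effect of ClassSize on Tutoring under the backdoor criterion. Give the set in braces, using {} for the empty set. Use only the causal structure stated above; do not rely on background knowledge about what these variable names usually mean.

Variables eligible for adjustment (non-descendants of ClassSize, excluding ClassSize and Tutoring): {Motivation, ParentEd, SchoolQuality, TestScore}.
Backdoor paths from ClassSize to Tutoring:
  P1: ClassSize <- Motivation -> Neighborhood <- SchoolQuality -> Tutoring
  P2: ClassSize <- Motivation -> ParentEd -> PeerGroup <- Neighborhood <- SchoolQuality -> Tutoring
  P3: ClassSize <- Motivation -> Tutoring
  P4: ClassSize <- Motivation -> PeerGroup <- Neighborhood <- SchoolQuality -> Tutoring
The empty set is not sufficient: P3 (ClassSize <- Motivation -> Tutoring) has no collider blocking it and no conditioned non-collider, so it is open.
Try {Motivation}:
  P1: blocked at fork node Motivation ∈ conditioning set.
  P2: blocked at fork node Motivation ∈ conditioning set.
  P3: blocked at fork node Motivation ∈ conditioning set.
  P4: blocked at fork node Motivation ∈ conditioning set.
{Motivation} contains no descendant of ClassSize and blocks every backdoor path.
No other singleton works — e.g. {TestScore} leaves P3 open — so {Motivation} is the unique smallest valid adjustment set.

{Motivation}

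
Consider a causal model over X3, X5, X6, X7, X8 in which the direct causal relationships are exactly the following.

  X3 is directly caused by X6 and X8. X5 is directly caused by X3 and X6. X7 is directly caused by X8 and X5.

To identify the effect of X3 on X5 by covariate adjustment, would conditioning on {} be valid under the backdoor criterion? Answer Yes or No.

Backdoor paths from X3 to X5 (paths whose first edge points into X3):
  P1: X3 <- X6 -> X5
  P2: X3 <- X8 -> X7 <- X5
Condition 1 (no descendant of X3 in the set): holds — descendants of X3 are {X5, X7}; none are in {}.
Condition 2 (every backdoor path blocked by {}):
  P1: open — no interior node is in the conditioning set.
  P2: blocked at collider X7 (neither it nor any descendant is in the conditioning set).
{} does not satisfy the backdoor criterion.

No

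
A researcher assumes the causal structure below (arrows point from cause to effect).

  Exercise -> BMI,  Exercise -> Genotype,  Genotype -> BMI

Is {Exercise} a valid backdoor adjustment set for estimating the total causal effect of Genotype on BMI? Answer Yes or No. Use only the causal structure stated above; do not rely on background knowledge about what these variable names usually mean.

Yes

Backdoor paths from Genotype to BMI (paths whose first edge points into Genotype):
  P1: Genotype <- Exercise -> BMI
Condition 1 (no descendant of Genotype in the set): holds — descendants of Genotype are {BMI}; none are in {Exercise}.
Condition 2 (every backdoor path blocked by {Exercise}):
  P1: blocked at fork node Exercise ∈ conditioning set.
{Exercise} satisfies the backdoor criterion.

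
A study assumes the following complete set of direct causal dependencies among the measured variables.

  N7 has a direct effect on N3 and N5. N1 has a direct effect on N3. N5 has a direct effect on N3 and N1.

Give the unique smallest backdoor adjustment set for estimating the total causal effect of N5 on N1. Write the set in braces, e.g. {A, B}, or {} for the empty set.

Variables eligible for adjustment (non-descendants of N5, excluding N5 and N1): {N7}.
Backdoor paths from N5 to N1:
  P1: N5 <- N7 -> N3 <- N1
Each backdoor path contains an unconditioned collider, so every path is already blocked with the empty conditioning set:
  P1: blocked at collider N3 (neither it nor any descendant is in the conditioning set).
The empty set is therefore the unique smallest valid set.

{}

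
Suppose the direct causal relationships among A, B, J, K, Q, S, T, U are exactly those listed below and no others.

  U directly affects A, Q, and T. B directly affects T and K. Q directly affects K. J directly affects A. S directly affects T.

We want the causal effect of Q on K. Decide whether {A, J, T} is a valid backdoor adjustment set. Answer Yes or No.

Backdoor paths from Q to K (paths whose first edge points into Q):
  P1: Q <- U -> T <- B -> K
Condition 1 (no descendant of Q in the set): holds — descendants of Q are {K}; none are in {A, J, T}.
Condition 2 (every backdoor path blocked by {A, J, T}):
  P1: open — collider(s) T are conditioned on (or have a conditioned descendant) and no non-collider on the path is in the set.
{A, J, T} does not satisfy the backdoor criterion.

No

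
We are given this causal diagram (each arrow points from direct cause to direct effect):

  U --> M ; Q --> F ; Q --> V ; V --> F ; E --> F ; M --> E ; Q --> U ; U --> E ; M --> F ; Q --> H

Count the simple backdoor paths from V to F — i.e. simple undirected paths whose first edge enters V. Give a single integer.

5

A backdoor path from V to F is any simple undirected path whose first edge points into V (i.e. leaves V via a parent).
Parents of V: {Q}.
Enumerating:
  P1: V <- Q -> U -> M -> E -> F
  P2: V <- Q -> U -> M -> F
  P3: V <- Q -> U -> E <- M -> F
  P4: V <- Q -> U -> E -> F
  P5: V <- Q -> F
That exhausts the simple backdoor paths. Count: 5.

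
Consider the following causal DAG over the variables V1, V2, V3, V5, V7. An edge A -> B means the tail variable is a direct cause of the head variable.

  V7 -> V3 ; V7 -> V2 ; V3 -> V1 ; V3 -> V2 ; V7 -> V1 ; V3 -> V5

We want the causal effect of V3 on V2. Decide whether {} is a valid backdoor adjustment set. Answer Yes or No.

Backdoor paths from V3 to V2 (paths whose first edge points into V3):
  P1: V3 <- V7 -> V2
Condition 1 (no descendant of V3 in the set): holds — descendants of V3 are {V1, V2, V5}; none are in {}.
Condition 2 (every backdoor path blocked by {}):
  P1: open — no interior node is in the conditioning set.
{} does not satisfy the backdoor criterion.

No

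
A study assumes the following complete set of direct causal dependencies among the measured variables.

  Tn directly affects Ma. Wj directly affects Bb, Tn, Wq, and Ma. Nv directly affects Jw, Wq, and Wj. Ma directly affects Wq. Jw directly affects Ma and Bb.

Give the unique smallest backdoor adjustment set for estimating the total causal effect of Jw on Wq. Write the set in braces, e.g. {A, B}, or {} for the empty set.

Variables eligible for adjustment (non-descendants of Jw, excluding Jw and Wq): {Nv, Tn, Wj}.
Backdoor paths from Jw to Wq:
  P1: Jw <- Nv -> Wj -> Tn -> Ma -> Wq
  P2: Jw <- Nv -> Wj -> Ma -> Wq
  P3: Jw <- Nv -> Wj -> Wq
  P4: Jw <- Nv -> Wq
The empty set is not sufficient: P1 (Jw <- Nv -> Wj -> Tn -> Ma -> Wq) has no collider blocking it and no conditioned non-collider, so it is open.
Try {Nv}:
  P1: blocked at fork node Nv ∈ conditioning set.
  P2: blocked at fork node Nv ∈ conditioning set.
  P3: blocked at fork node Nv ∈ conditioning set.
  P4: blocked at fork node Nv ∈ conditioning set.
{Nv} contains no descendant of Jw and blocks every backdoor path.
No other singleton works — e.g. {Wj} leaves P4 open — so {Nv} is the unique smallest valid adjustment set.

{Nv}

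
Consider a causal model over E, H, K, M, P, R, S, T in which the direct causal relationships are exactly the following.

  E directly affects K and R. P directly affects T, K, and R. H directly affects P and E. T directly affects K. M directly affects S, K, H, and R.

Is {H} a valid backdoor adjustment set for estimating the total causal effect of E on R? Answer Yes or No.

Yes

Backdoor paths from E to R (paths whose first edge points into E):
  P1: E <- H <- M -> K <- P -> R
  P2: E <- H <- M -> K <- T <- P -> R
  P3: E <- H <- M -> R
  P4: E <- H -> P -> T -> K <- M -> R
  P5: E <- H -> P -> K <- M -> R
  P6: E <- H -> P -> R
Condition 1 (no descendant of E in the set): holds — descendants of E are {K, R}; none are in {H}.
Condition 2 (every backdoor path blocked by {H}):
  P1: blocked at chain node H ∈ conditioning set.
  P2: blocked at chain node H ∈ conditioning set.
  P3: blocked at chain node H ∈ conditioning set.
  P4: blocked at fork node H ∈ conditioning set.
  P5: blocked at fork node H ∈ conditioning set.
  P6: blocked at fork node H ∈ conditioning set.
{H} satisfies the backdoor criterion.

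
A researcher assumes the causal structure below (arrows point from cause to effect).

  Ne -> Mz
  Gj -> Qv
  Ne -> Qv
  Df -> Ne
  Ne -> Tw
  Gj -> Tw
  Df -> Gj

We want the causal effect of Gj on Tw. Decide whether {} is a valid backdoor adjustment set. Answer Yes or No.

Backdoor paths from Gj to Tw (paths whose first edge points into Gj):
  P1: Gj <- Df -> Ne -> Tw
Condition 1 (no descendant of Gj in the set): holds — descendants of Gj are {Qv, Tw}; none are in {}.
Condition 2 (every backdoor path blocked by {}):
  P1: open — no interior node is in the conditioning set.
{} does not satisfy the backdoor criterion.

No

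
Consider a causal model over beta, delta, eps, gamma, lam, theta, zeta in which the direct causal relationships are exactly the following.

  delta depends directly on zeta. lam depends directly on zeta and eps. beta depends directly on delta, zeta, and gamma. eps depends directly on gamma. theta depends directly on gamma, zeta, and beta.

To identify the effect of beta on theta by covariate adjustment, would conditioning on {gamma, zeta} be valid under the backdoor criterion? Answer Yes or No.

Backdoor paths from beta to theta (paths whose first edge points into beta):
  P1: beta <- zeta -> theta
  P2: beta <- zeta -> lam <- eps <- gamma -> theta
  P3: beta <- delta <- zeta -> theta
  P4: beta <- delta <- zeta -> lam <- eps <- gamma -> theta
  P5: beta <- gamma -> eps -> lam <- zeta -> theta
  P6: beta <- gamma -> theta
Condition 1 (no descendant of beta in the set): holds — descendants of beta are {theta}; none are in {gamma, zeta}.
Condition 2 (every backdoor path blocked by {gamma, zeta}):
  P1: blocked at fork node zeta ∈ conditioning set.
  P2: blocked at fork node zeta ∈ conditioning set.
  P3: blocked at fork node zeta ∈ conditioning set.
  P4: blocked at fork node zeta ∈ conditioning set.
  P5: blocked at fork node gamma ∈ conditioning set.
  P6: blocked at fork node gamma ∈ conditioning set.
{gamma, zeta} satisfies the backdoor criterion.

Yes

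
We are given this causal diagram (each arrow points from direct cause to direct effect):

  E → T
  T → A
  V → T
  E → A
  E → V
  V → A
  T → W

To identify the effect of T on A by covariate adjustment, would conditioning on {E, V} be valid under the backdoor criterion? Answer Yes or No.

Yes

Backdoor paths from T to A (paths whose first edge points into T):
  P1: T <- E -> V -> A
  P2: T <- E -> A
  P3: T <- V <- E -> A
  P4: T <- V -> A
Condition 1 (no descendant of T in the set): holds — descendants of T are {A, W}; none are in {E, V}.
Condition 2 (every backdoor path blocked by {E, V}):
  P1: blocked at fork node E ∈ conditioning set.
  P2: blocked at fork node E ∈ conditioning set.
  P3: blocked at chain node V ∈ conditioning set.
  P4: blocked at fork node V ∈ conditioning set.
{E, V} satisfies the backdoor criterion.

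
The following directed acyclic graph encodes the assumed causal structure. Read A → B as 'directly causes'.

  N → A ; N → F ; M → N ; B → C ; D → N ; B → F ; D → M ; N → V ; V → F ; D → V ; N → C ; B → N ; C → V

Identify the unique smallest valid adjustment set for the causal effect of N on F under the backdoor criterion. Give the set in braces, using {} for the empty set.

{B, D}

Variables eligible for adjustment (non-descendants of N, excluding N and F): {B, D, M}.
Backdoor paths from N to F:
  P1: N <- B -> C -> V -> F
  P2: N <- B -> F
  P3: N <- D -> V <- C <- B -> F
  P4: N <- D -> V -> F
  P5: N <- M <- D -> V <- C <- B -> F
  P6: N <- M <- D -> V -> F
The empty set is not sufficient: P1 (N <- B -> C -> V -> F) has no collider blocking it and no conditioned non-collider, so it is open.
Try {B, D}:
  P1: blocked at fork node B ∈ conditioning set.
  P2: blocked at fork node B ∈ conditioning set.
  P3: blocked at fork node D ∈ conditioning set.
  P4: blocked at fork node D ∈ conditioning set.
  P5: blocked at fork node D ∈ conditioning set.
  P6: blocked at fork node D ∈ conditioning set.
{B, D} contains no descendant of N and blocks every backdoor path.
Every element of {B, D} is needed (dropping B leaves P1 open; dropping D leaves P4 open), so no proper subset is valid.
Among all size-2 subsets of the eligible variables, only {B, D} blocks every backdoor path, so it is the unique smallest valid adjustment set.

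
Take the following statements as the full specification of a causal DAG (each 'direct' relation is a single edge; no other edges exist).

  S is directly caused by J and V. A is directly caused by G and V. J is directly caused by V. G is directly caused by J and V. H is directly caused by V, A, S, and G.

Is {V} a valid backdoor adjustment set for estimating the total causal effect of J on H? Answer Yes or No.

Backdoor paths from J to H (paths whose first edge points into J):
  P1: J <- V -> G -> A -> H
  P2: J <- V -> G -> H
  P3: J <- V -> S -> H
  P4: J <- V -> A <- G -> H
  P5: J <- V -> A -> H
  P6: J <- V -> H
Condition 1 (no descendant of J in the set): holds — descendants of J are {A, G, H, S}; none are in {V}.
Condition 2 (every backdoor path blocked by {V}):
  P1: blocked at fork node V ∈ conditioning set.
  P2: blocked at fork node V ∈ conditioning set.
  P3: blocked at fork node V ∈ conditioning set.
  P4: blocked at fork node V ∈ conditioning set.
  P5: blocked at fork node V ∈ conditioning set.
  P6: blocked at fork node V ∈ conditioning set.
{V} satisfies the backdoor criterion.

Yes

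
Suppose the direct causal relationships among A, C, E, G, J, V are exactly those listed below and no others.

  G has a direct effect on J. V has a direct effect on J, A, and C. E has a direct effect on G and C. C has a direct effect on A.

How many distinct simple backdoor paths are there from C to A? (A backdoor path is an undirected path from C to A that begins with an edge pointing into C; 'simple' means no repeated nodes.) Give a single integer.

A backdoor path from C to A is any simple undirected path whose first edge points into C (i.e. leaves C via a parent).
Parents of C: {E, V}.
Enumerating:
  P1: C <- V -> A
  P2: C <- E -> G -> J <- V -> A
That exhausts the simple backdoor paths. Count: 2.

2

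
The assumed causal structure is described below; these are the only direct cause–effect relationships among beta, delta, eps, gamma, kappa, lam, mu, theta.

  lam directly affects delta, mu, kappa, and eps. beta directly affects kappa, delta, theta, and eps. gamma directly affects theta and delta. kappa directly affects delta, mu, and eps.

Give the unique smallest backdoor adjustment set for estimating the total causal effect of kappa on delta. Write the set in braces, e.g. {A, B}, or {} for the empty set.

{beta, lam}

Variables eligible for adjustment (non-descendants of kappa, excluding kappa and delta): {beta, gamma, lam, theta}.
Backdoor paths from kappa to delta:
  P1: kappa <- lam -> eps <- beta -> theta <- gamma -> delta
  P2: kappa <- lam -> eps <- beta -> delta
  P3: kappa <- lam -> delta
  P4: kappa <- beta -> eps <- lam -> delta
  P5: kappa <- beta -> theta <- gamma -> delta
  P6: kappa <- beta -> delta
The empty set is not sufficient: P3 (kappa <- lam -> delta) has no collider blocking it and no conditioned non-collider, so it is open.
Try {beta, lam}:
  P1: blocked at fork node lam ∈ conditioning set.
  P2: blocked at fork node lam ∈ conditioning set.
  P3: blocked at fork node lam ∈ conditioning set.
  P4: blocked at fork node beta ∈ conditioning set.
  P5: blocked at fork node beta ∈ conditioning set.
  P6: blocked at fork node beta ∈ conditioning set.
{beta, lam} contains no descendant of kappa and blocks every backdoor path.
Every element of {beta, lam} is needed (dropping beta leaves P6 open; dropping lam leaves P3 open), so no proper subset is valid.
Among all size-2 subsets of the eligible variables, only {beta, lam} blocks every backdoor path, so it is the unique smallest valid adjustment set.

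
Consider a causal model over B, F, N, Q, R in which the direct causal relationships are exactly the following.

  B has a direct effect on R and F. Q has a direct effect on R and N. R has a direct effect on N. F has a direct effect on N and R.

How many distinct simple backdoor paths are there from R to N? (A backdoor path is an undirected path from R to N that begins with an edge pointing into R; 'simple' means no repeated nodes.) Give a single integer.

3

A backdoor path from R to N is any simple undirected path whose first edge points into R (i.e. leaves R via a parent).
Parents of R: {B, F, Q}.
Enumerating:
  P1: R <- B -> F -> N
  P2: R <- F -> N
  P3: R <- Q -> N
That exhausts the simple backdoor paths. Count: 3.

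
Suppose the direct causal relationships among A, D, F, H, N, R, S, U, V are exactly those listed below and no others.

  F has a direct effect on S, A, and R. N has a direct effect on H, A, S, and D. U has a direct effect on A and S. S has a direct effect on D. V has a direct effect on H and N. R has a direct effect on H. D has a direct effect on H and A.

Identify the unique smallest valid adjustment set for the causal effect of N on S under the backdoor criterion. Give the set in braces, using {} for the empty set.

{}

Variables eligible for adjustment (non-descendants of N, excluding N and S): {F, R, U, V}.
Backdoor paths from N to S:
  P1: N <- V -> H <- D <- S
  P2: N <- V -> H <- D -> A <- U -> S
  P3: N <- V -> H <- D -> A <- F -> S
  P4: N <- V -> H <- R <- F -> S
  P5: N <- V -> H <- R <- F -> A <- U -> S
  P6: N <- V -> H <- R <- F -> A <- D <- S
Each backdoor path contains an unconditioned collider, so every path is already blocked with the empty conditioning set:
  P1: blocked at collider H (neither it nor any descendant is in the conditioning set).
  P2: blocked at collider H (neither it nor any descendant is in the conditioning set).
  P3: blocked at collider H (neither it nor any descendant is in the conditioning set).
  P4: blocked at collider H (neither it nor any descendant is in the conditioning set).
  P5: blocked at collider H (neither it nor any descendant is in the conditioning set).
  P6: blocked at collider H (neither it nor any descendant is in the conditioning set).
The empty set is therefore the unique smallest valid set.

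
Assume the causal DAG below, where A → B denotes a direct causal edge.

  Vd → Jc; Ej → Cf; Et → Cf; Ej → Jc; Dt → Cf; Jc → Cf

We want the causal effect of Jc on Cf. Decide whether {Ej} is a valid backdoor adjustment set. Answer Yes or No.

Backdoor paths from Jc to Cf (paths whose first edge points into Jc):
  P1: Jc <- Ej -> Cf
Condition 1 (no descendant of Jc in the set): holds — descendants of Jc are {Cf}; none are in {Ej}.
Condition 2 (every backdoor path blocked by {Ej}):
  P1: blocked at fork node Ej ∈ conditioning set.
{Ej} satisfies the backdoor criterion.

Yes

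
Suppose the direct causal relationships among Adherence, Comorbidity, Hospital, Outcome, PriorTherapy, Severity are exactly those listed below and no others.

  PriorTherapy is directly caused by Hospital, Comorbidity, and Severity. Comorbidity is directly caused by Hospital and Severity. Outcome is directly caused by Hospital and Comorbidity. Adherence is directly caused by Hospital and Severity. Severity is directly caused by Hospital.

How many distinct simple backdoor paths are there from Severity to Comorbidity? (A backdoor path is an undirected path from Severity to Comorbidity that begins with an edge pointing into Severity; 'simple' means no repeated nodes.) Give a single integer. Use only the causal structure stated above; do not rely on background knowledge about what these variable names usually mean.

A backdoor path from Severity to Comorbidity is any simple undirected path whose first edge points into Severity (i.e. leaves Severity via a parent).
Parents of Severity: {Hospital}.
Enumerating:
  P1: Severity <- Hospital -> Comorbidity
  P2: Severity <- Hospital -> PriorTherapy <- Comorbidity
  P3: Severity <- Hospital -> Outcome <- Comorbidity
That exhausts the simple backdoor paths. Count: 3.

3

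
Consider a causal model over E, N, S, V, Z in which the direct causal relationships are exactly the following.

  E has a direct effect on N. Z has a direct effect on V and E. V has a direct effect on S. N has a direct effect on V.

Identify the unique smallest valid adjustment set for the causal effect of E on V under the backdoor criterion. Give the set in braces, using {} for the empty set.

{Z}

Variables eligible for adjustment (non-descendants of E, excluding E and V): {Z}.
Backdoor paths from E to V:
  P1: E <- Z -> V
The empty set is not sufficient: P1 (E <- Z -> V) has no collider blocking it and no conditioned non-collider, so it is open.
Try {Z}:
  P1: blocked at fork node Z ∈ conditioning set.
{Z} contains no descendant of E and blocks every backdoor path.
{Z} is the unique smallest valid adjustment set.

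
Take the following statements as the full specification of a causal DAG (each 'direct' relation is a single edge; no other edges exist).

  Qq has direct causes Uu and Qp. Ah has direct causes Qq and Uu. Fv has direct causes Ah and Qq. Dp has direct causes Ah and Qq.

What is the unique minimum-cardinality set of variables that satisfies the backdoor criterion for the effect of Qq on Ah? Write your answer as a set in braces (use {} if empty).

Variables eligible for adjustment (non-descendants of Qq, excluding Qq and Ah): {Qp, Uu}.
Backdoor paths from Qq to Ah:
  P1: Qq <- Uu -> Ah
The empty set is not sufficient: P1 (Qq <- Uu -> Ah) has no collider blocking it and no conditioned non-collider, so it is open.
Try {Uu}:
  P1: blocked at fork node Uu ∈ conditioning set.
{Uu} contains no descendant of Qq and blocks every backdoor path.
No other singleton works — e.g. {Qp} leaves P1 open — so {Uu} is the unique smallest valid adjustment set.

{Uu}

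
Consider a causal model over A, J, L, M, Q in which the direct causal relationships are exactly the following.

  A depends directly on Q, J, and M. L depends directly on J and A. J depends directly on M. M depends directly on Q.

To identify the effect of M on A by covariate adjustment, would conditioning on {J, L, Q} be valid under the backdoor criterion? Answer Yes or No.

No

Backdoor paths from M to A (paths whose first edge points into M):
  P1: M <- Q -> A
Condition 1 (no descendant of M in the set): FAILS — J and L are descendants of M.
Condition 2 (every backdoor path blocked by {J, L, Q}):
  P1: blocked at fork node Q ∈ conditioning set.
{J, L, Q} does not satisfy the backdoor criterion.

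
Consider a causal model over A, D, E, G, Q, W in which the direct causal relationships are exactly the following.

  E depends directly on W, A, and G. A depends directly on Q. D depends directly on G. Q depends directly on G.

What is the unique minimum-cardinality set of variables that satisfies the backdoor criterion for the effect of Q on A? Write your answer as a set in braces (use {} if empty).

{}

Variables eligible for adjustment (non-descendants of Q, excluding Q and A): {D, G, W}.
Backdoor paths from Q to A:
  P1: Q <- G -> E <- A
Each backdoor path contains an unconditioned collider, so every path is already blocked with the empty conditioning set:
  P1: blocked at collider E (neither it nor any descendant is in the conditioning set).
The empty set is therefore the unique smallest valid set.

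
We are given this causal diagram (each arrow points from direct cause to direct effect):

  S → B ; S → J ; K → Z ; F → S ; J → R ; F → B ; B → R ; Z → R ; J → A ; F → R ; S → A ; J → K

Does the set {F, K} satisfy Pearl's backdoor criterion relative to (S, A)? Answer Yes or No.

Backdoor paths from S to A (paths whose first edge points into S):
  P1: S <- F -> B -> R <- J -> A
  P2: S <- F -> B -> R <- Z <- K <- J -> A
  P3: S <- F -> R <- J -> A
  P4: S <- F -> R <- Z <- K <- J -> A
Condition 1 (no descendant of S in the set): FAILS — K is a descendant of S.
Condition 2 (every backdoor path blocked by {F, K}):
  P1: blocked at fork node F ∈ conditioning set.
  P2: blocked at fork node F ∈ conditioning set.
  P3: blocked at fork node F ∈ conditioning set.
  P4: blocked at fork node F ∈ conditioning set.
{F, K} does not satisfy the backdoor criterion.

No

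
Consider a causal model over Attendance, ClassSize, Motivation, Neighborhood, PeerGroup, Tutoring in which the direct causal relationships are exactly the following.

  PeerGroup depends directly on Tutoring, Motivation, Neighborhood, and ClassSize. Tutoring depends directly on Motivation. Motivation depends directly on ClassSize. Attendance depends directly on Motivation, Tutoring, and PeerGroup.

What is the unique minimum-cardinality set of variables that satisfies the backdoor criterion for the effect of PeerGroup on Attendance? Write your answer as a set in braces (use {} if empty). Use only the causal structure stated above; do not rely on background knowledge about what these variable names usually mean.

Variables eligible for adjustment (non-descendants of PeerGroup, excluding PeerGroup and Attendance): {ClassSize, Motivation, Neighborhood, Tutoring}.
Backdoor paths from PeerGroup to Attendance:
  P1: PeerGroup <- ClassSize -> Motivation -> Tutoring -> Attendance
  P2: PeerGroup <- ClassSize -> Motivation -> Attendance
  P3: PeerGroup <- Motivation -> Tutoring -> Attendance
  P4: PeerGroup <- Motivation -> Attendance
  P5: PeerGroup <- Tutoring <- Motivation -> Attendance
  P6: PeerGroup <- Tutoring -> Attendance
The empty set is not sufficient: P1 (PeerGroup <- ClassSize -> Motivation -> Tutoring -> Attendance) has no collider blocking it and no conditioned non-collider, so it is open.
Try {Motivation, Tutoring}:
  P1: blocked at chain node Motivation ∈ conditioning set.
  P2: blocked at chain node Motivation ∈ conditioning set.
  P3: blocked at fork node Motivation ∈ conditioning set.
  P4: blocked at fork node Motivation ∈ conditioning set.
  P5: blocked at chain node Tutoring ∈ conditioning set.
  P6: blocked at fork node Tutoring ∈ conditioning set.
{Motivation, Tutoring} contains no descendant of PeerGroup and blocks every backdoor path.
Every element of {Motivation, Tutoring} is needed (dropping Motivation leaves P2 open; dropping Tutoring leaves P6 open), so no proper subset is valid.
Among all size-2 subsets of the eligible variables, only {Motivation, Tutoring} blocks every backdoor path, so it is the unique smallest valid adjustment set.

{Motivation, Tutoring}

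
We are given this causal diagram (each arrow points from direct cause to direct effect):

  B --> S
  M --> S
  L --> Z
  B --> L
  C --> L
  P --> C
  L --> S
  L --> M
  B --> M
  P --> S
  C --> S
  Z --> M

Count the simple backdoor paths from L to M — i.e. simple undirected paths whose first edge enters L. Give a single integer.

A backdoor path from L to M is any simple undirected path whose first edge points into L (i.e. leaves L via a parent).
Parents of L: {B, C}.
Enumerating:
  P1: L <- B -> M
  P2: L <- B -> S <- M
  P3: L <- C <- P -> S <- B -> M
  P4: L <- C <- P -> S <- M
  P5: L <- C -> S <- B -> M
  P6: L <- C -> S <- M
That exhausts the simple backdoor paths. Count: 6.

6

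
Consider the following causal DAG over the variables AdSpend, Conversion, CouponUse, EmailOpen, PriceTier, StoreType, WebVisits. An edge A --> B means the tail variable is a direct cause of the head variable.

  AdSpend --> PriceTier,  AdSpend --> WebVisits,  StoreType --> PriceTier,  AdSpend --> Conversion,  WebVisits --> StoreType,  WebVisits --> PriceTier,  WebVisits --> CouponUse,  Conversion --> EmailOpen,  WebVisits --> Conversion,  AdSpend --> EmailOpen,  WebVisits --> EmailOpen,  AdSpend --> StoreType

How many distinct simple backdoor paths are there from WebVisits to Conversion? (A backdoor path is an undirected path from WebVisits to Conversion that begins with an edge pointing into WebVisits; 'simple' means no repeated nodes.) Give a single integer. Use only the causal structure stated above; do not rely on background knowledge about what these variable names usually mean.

2

A backdoor path from WebVisits to Conversion is any simple undirected path whose first edge points into WebVisits (i.e. leaves WebVisits via a parent).
Parents of WebVisits: {AdSpend}.
Enumerating:
  P1: WebVisits <- AdSpend -> Conversion
  P2: WebVisits <- AdSpend -> EmailOpen <- Conversion
That exhausts the simple backdoor paths. Count: 2.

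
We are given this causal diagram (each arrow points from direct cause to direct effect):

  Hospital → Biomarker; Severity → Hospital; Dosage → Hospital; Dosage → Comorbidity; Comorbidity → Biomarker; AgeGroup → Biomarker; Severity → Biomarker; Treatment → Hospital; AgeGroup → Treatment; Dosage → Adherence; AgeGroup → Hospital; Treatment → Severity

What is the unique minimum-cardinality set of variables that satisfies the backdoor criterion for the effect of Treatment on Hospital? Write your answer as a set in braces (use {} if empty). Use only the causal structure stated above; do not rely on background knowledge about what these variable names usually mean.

Variables eligible for adjustment (non-descendants of Treatment, excluding Treatment and Hospital): {Adherence, AgeGroup, Comorbidity, Dosage}.
Backdoor paths from Treatment to Hospital:
  P1: Treatment <- AgeGroup -> Hospital
  P2: Treatment <- AgeGroup -> Biomarker <- Comorbidity <- Dosage -> Hospital
  P3: Treatment <- AgeGroup -> Biomarker <- Severity -> Hospital
  P4: Treatment <- AgeGroup -> Biomarker <- Hospital
The empty set is not sufficient: P1 (Treatment <- AgeGroup -> Hospital) has no collider blocking it and no conditioned non-collider, so it is open.
Try {AgeGroup}:
  P1: blocked at fork node AgeGroup ∈ conditioning set.
  P2: blocked at fork node AgeGroup ∈ conditioning set.
  P3: blocked at fork node AgeGroup ∈ conditioning set.
  P4: blocked at fork node AgeGroup ∈ conditioning set.
{AgeGroup} contains no descendant of Treatment and blocks every backdoor path.
No other singleton works — e.g. {Dosage} leaves P1 open — so {AgeGroup} is the unique smallest valid adjustment set.

{AgeGroup}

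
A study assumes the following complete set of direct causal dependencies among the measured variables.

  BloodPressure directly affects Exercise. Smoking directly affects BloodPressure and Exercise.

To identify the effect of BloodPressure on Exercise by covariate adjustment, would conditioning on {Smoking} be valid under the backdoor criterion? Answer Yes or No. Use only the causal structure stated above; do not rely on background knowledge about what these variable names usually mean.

Backdoor paths from BloodPressure to Exercise (paths whose first edge points into BloodPressure):
  P1: BloodPressure <- Smoking -> Exercise
Condition 1 (no descendant of BloodPressure in the set): holds — descendants of BloodPressure are {Exercise}; none are in {Smoking}.
Condition 2 (every backdoor path blocked by {Smoking}):
  P1: blocked at fork node Smoking ∈ conditioning set.
{Smoking} satisfies the backdoor criterion.

Yes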